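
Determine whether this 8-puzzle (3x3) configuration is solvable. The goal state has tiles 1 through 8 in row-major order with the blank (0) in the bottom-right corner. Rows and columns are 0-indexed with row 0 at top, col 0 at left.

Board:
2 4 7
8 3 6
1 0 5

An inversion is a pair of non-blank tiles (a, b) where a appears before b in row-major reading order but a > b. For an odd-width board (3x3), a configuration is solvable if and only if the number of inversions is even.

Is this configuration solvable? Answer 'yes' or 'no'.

Answer: yes

Derivation:
Inversions (pairs i<j in row-major order where tile[i] > tile[j] > 0): 14
14 is even, so the puzzle is solvable.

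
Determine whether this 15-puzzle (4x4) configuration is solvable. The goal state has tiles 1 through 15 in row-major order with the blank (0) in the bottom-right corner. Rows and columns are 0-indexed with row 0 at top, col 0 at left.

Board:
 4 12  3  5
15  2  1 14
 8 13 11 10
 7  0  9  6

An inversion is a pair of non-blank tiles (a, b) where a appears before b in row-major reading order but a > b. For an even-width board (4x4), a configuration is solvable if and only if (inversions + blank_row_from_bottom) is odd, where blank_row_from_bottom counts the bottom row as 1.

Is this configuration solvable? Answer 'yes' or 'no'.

Answer: no

Derivation:
Inversions: 51
Blank is in row 3 (0-indexed from top), which is row 1 counting from the bottom (bottom = 1).
51 + 1 = 52, which is even, so the puzzle is not solvable.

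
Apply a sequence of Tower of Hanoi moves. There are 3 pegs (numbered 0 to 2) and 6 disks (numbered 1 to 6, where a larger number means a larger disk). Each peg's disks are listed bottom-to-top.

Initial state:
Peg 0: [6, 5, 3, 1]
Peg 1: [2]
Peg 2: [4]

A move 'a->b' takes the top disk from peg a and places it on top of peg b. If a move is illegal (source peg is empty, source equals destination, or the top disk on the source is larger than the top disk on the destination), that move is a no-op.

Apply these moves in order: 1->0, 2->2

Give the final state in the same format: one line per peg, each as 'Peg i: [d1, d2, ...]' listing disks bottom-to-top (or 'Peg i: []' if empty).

After move 1 (1->0):
Peg 0: [6, 5, 3, 1]
Peg 1: [2]
Peg 2: [4]

After move 2 (2->2):
Peg 0: [6, 5, 3, 1]
Peg 1: [2]
Peg 2: [4]

Answer: Peg 0: [6, 5, 3, 1]
Peg 1: [2]
Peg 2: [4]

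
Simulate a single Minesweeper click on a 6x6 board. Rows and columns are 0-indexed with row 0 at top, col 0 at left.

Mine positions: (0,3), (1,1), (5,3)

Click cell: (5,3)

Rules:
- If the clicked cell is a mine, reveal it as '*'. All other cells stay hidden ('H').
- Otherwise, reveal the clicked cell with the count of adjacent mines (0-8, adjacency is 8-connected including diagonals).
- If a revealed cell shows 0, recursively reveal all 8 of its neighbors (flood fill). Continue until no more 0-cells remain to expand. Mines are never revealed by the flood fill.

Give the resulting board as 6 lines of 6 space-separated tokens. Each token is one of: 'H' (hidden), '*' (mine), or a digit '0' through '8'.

H H H H H H
H H H H H H
H H H H H H
H H H H H H
H H H H H H
H H H * H H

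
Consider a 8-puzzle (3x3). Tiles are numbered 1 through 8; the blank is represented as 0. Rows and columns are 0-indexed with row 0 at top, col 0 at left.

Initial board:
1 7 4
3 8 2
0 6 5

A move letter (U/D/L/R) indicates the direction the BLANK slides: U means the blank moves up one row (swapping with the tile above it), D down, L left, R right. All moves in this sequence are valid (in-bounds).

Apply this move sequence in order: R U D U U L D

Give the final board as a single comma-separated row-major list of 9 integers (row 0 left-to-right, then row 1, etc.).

After move 1 (R):
1 7 4
3 8 2
6 0 5

After move 2 (U):
1 7 4
3 0 2
6 8 5

After move 3 (D):
1 7 4
3 8 2
6 0 5

After move 4 (U):
1 7 4
3 0 2
6 8 5

After move 5 (U):
1 0 4
3 7 2
6 8 5

After move 6 (L):
0 1 4
3 7 2
6 8 5

After move 7 (D):
3 1 4
0 7 2
6 8 5

Answer: 3, 1, 4, 0, 7, 2, 6, 8, 5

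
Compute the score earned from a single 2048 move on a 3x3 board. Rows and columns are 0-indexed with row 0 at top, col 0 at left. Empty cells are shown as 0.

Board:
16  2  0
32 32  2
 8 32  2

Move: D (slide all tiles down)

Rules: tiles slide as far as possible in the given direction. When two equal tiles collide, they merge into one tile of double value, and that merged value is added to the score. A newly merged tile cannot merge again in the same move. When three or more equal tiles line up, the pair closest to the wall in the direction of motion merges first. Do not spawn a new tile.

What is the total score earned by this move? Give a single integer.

Answer: 68

Derivation:
Slide down:
col 0: [16, 32, 8] -> [16, 32, 8]  score +0 (running 0)
col 1: [2, 32, 32] -> [0, 2, 64]  score +64 (running 64)
col 2: [0, 2, 2] -> [0, 0, 4]  score +4 (running 68)
Board after move:
16  0  0
32  2  0
 8 64  4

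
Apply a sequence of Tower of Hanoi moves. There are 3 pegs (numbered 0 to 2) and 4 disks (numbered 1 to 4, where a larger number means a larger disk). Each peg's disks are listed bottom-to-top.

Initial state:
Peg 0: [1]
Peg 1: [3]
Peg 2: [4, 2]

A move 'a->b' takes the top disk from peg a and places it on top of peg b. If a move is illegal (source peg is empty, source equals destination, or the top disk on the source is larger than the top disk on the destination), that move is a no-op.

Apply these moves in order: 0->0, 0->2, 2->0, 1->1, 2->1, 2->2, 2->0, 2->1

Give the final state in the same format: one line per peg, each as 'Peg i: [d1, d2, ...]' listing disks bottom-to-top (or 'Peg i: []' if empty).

After move 1 (0->0):
Peg 0: [1]
Peg 1: [3]
Peg 2: [4, 2]

After move 2 (0->2):
Peg 0: []
Peg 1: [3]
Peg 2: [4, 2, 1]

After move 3 (2->0):
Peg 0: [1]
Peg 1: [3]
Peg 2: [4, 2]

After move 4 (1->1):
Peg 0: [1]
Peg 1: [3]
Peg 2: [4, 2]

After move 5 (2->1):
Peg 0: [1]
Peg 1: [3, 2]
Peg 2: [4]

After move 6 (2->2):
Peg 0: [1]
Peg 1: [3, 2]
Peg 2: [4]

After move 7 (2->0):
Peg 0: [1]
Peg 1: [3, 2]
Peg 2: [4]

After move 8 (2->1):
Peg 0: [1]
Peg 1: [3, 2]
Peg 2: [4]

Answer: Peg 0: [1]
Peg 1: [3, 2]
Peg 2: [4]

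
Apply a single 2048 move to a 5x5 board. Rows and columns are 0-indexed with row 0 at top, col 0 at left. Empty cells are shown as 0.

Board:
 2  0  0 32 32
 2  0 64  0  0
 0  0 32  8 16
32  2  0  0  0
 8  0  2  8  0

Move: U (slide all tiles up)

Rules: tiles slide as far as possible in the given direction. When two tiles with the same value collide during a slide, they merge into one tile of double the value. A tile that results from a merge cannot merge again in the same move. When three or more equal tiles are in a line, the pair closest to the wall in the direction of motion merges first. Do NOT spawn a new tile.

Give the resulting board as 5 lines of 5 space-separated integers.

Slide up:
col 0: [2, 2, 0, 32, 8] -> [4, 32, 8, 0, 0]
col 1: [0, 0, 0, 2, 0] -> [2, 0, 0, 0, 0]
col 2: [0, 64, 32, 0, 2] -> [64, 32, 2, 0, 0]
col 3: [32, 0, 8, 0, 8] -> [32, 16, 0, 0, 0]
col 4: [32, 0, 16, 0, 0] -> [32, 16, 0, 0, 0]

Answer:  4  2 64 32 32
32  0 32 16 16
 8  0  2  0  0
 0  0  0  0  0
 0  0  0  0  0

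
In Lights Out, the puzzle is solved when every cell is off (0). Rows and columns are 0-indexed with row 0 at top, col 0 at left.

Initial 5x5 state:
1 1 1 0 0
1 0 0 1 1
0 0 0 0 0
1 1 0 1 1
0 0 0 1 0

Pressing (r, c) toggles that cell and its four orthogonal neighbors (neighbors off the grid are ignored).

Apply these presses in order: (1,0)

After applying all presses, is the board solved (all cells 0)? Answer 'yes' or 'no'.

Answer: no

Derivation:
After press 1 at (1,0):
0 1 1 0 0
0 1 0 1 1
1 0 0 0 0
1 1 0 1 1
0 0 0 1 0

Lights still on: 11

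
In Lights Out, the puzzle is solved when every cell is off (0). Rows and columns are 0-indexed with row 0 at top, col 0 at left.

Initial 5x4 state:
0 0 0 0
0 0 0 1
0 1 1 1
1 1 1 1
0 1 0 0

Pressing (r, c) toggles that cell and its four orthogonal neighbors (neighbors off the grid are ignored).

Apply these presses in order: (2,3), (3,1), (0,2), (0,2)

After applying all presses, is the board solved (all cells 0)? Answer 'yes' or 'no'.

Answer: yes

Derivation:
After press 1 at (2,3):
0 0 0 0
0 0 0 0
0 1 0 0
1 1 1 0
0 1 0 0

After press 2 at (3,1):
0 0 0 0
0 0 0 0
0 0 0 0
0 0 0 0
0 0 0 0

After press 3 at (0,2):
0 1 1 1
0 0 1 0
0 0 0 0
0 0 0 0
0 0 0 0

After press 4 at (0,2):
0 0 0 0
0 0 0 0
0 0 0 0
0 0 0 0
0 0 0 0

Lights still on: 0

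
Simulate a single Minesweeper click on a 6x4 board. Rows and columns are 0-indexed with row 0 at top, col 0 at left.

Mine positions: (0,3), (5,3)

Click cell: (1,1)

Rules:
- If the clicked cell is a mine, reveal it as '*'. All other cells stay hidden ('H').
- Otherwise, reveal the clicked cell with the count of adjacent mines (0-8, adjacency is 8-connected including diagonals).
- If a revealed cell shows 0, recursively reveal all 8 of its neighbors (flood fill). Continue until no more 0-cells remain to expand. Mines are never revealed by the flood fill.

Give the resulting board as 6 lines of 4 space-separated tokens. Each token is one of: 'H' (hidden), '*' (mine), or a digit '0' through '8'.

0 0 1 H
0 0 1 1
0 0 0 0
0 0 0 0
0 0 1 1
0 0 1 H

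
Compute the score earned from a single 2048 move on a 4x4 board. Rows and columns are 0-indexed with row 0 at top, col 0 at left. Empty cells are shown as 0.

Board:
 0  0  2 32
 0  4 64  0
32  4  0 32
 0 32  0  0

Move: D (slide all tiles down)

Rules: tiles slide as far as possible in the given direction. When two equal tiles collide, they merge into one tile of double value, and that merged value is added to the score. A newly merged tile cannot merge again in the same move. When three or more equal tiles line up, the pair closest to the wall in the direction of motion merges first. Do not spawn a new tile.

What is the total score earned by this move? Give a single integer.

Answer: 72

Derivation:
Slide down:
col 0: [0, 0, 32, 0] -> [0, 0, 0, 32]  score +0 (running 0)
col 1: [0, 4, 4, 32] -> [0, 0, 8, 32]  score +8 (running 8)
col 2: [2, 64, 0, 0] -> [0, 0, 2, 64]  score +0 (running 8)
col 3: [32, 0, 32, 0] -> [0, 0, 0, 64]  score +64 (running 72)
Board after move:
 0  0  0  0
 0  0  0  0
 0  8  2  0
32 32 64 64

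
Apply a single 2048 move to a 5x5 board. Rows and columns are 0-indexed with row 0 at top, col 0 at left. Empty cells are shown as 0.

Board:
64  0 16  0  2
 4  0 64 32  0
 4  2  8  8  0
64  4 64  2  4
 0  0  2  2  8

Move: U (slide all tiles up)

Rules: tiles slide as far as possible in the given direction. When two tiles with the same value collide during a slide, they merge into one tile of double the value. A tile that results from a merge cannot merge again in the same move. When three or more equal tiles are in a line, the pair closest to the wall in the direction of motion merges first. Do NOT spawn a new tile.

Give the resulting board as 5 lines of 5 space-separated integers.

Slide up:
col 0: [64, 4, 4, 64, 0] -> [64, 8, 64, 0, 0]
col 1: [0, 0, 2, 4, 0] -> [2, 4, 0, 0, 0]
col 2: [16, 64, 8, 64, 2] -> [16, 64, 8, 64, 2]
col 3: [0, 32, 8, 2, 2] -> [32, 8, 4, 0, 0]
col 4: [2, 0, 0, 4, 8] -> [2, 4, 8, 0, 0]

Answer: 64  2 16 32  2
 8  4 64  8  4
64  0  8  4  8
 0  0 64  0  0
 0  0  2  0  0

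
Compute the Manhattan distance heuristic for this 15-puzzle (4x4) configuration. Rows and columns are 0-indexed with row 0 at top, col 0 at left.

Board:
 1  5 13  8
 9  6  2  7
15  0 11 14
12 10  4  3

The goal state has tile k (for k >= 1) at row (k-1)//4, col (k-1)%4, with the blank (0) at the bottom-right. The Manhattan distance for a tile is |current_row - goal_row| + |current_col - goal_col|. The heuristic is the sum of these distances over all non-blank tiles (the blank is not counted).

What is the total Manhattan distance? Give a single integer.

Tile 1: (0,0)->(0,0) = 0
Tile 5: (0,1)->(1,0) = 2
Tile 13: (0,2)->(3,0) = 5
Tile 8: (0,3)->(1,3) = 1
Tile 9: (1,0)->(2,0) = 1
Tile 6: (1,1)->(1,1) = 0
Tile 2: (1,2)->(0,1) = 2
Tile 7: (1,3)->(1,2) = 1
Tile 15: (2,0)->(3,2) = 3
Tile 11: (2,2)->(2,2) = 0
Tile 14: (2,3)->(3,1) = 3
Tile 12: (3,0)->(2,3) = 4
Tile 10: (3,1)->(2,1) = 1
Tile 4: (3,2)->(0,3) = 4
Tile 3: (3,3)->(0,2) = 4
Sum: 0 + 2 + 5 + 1 + 1 + 0 + 2 + 1 + 3 + 0 + 3 + 4 + 1 + 4 + 4 = 31

Answer: 31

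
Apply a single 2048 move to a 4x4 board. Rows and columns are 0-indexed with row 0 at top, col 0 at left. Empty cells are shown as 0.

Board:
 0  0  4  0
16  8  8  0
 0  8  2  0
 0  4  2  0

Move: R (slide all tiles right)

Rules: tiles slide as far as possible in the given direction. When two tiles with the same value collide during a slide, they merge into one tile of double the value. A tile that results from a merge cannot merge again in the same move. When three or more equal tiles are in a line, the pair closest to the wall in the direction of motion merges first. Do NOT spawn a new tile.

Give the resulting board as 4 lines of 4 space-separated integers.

Slide right:
row 0: [0, 0, 4, 0] -> [0, 0, 0, 4]
row 1: [16, 8, 8, 0] -> [0, 0, 16, 16]
row 2: [0, 8, 2, 0] -> [0, 0, 8, 2]
row 3: [0, 4, 2, 0] -> [0, 0, 4, 2]

Answer:  0  0  0  4
 0  0 16 16
 0  0  8  2
 0  0  4  2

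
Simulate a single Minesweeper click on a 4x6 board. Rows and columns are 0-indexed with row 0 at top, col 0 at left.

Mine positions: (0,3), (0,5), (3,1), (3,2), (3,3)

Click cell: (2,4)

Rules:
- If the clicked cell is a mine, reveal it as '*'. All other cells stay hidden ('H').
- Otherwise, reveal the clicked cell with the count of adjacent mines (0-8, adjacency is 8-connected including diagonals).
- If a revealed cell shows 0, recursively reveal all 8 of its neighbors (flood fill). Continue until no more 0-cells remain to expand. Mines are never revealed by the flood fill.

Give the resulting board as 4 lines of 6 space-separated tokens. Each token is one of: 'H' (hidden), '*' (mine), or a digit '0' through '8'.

H H H H H H
H H H H H H
H H H H 1 H
H H H H H H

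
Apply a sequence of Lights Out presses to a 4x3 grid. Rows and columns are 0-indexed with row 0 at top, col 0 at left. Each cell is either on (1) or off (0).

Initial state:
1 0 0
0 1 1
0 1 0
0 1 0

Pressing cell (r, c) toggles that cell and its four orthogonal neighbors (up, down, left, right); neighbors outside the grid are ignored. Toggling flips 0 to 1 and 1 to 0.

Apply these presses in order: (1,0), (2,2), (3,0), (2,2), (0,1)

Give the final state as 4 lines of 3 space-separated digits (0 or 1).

After press 1 at (1,0):
0 0 0
1 0 1
1 1 0
0 1 0

After press 2 at (2,2):
0 0 0
1 0 0
1 0 1
0 1 1

After press 3 at (3,0):
0 0 0
1 0 0
0 0 1
1 0 1

After press 4 at (2,2):
0 0 0
1 0 1
0 1 0
1 0 0

After press 5 at (0,1):
1 1 1
1 1 1
0 1 0
1 0 0

Answer: 1 1 1
1 1 1
0 1 0
1 0 0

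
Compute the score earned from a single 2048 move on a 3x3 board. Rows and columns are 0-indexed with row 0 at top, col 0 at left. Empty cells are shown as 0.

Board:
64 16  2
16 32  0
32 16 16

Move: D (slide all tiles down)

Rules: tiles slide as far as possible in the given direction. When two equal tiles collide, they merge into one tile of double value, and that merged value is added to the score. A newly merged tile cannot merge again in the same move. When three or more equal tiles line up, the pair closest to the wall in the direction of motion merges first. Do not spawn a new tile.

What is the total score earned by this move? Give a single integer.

Slide down:
col 0: [64, 16, 32] -> [64, 16, 32]  score +0 (running 0)
col 1: [16, 32, 16] -> [16, 32, 16]  score +0 (running 0)
col 2: [2, 0, 16] -> [0, 2, 16]  score +0 (running 0)
Board after move:
64 16  0
16 32  2
32 16 16

Answer: 0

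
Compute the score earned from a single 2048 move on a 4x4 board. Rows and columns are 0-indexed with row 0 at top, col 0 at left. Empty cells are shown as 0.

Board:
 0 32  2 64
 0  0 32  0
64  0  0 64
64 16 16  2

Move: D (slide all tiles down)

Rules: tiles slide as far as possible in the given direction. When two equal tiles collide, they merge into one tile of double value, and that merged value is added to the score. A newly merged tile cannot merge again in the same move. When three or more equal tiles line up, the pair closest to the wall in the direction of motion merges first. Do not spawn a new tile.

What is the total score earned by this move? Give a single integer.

Answer: 256

Derivation:
Slide down:
col 0: [0, 0, 64, 64] -> [0, 0, 0, 128]  score +128 (running 128)
col 1: [32, 0, 0, 16] -> [0, 0, 32, 16]  score +0 (running 128)
col 2: [2, 32, 0, 16] -> [0, 2, 32, 16]  score +0 (running 128)
col 3: [64, 0, 64, 2] -> [0, 0, 128, 2]  score +128 (running 256)
Board after move:
  0   0   0   0
  0   0   2   0
  0  32  32 128
128  16  16   2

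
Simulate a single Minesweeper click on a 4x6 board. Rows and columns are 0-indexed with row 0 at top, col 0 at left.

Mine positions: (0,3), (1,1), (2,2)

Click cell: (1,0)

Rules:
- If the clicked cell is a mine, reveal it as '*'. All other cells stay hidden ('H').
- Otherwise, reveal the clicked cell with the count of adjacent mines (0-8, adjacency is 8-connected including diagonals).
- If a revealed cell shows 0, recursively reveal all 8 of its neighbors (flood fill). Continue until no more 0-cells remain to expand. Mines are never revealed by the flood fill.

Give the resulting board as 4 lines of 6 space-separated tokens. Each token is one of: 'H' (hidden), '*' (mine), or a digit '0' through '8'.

H H H H H H
1 H H H H H
H H H H H H
H H H H H H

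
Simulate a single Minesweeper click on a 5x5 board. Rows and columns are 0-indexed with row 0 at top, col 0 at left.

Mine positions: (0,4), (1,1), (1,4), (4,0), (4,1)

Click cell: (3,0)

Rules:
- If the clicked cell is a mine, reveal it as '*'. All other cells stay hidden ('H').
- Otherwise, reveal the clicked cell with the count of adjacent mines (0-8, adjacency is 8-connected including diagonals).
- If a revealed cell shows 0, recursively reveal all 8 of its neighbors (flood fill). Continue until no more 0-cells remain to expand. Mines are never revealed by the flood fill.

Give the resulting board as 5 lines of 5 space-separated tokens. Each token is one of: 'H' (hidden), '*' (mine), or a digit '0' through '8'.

H H H H H
H H H H H
H H H H H
2 H H H H
H H H H H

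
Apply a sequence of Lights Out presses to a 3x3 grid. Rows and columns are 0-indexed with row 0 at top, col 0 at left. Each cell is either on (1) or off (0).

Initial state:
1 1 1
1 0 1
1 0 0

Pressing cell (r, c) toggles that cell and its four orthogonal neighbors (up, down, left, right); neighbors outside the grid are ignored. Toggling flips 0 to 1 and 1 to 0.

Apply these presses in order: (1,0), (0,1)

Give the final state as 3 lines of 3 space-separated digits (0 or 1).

Answer: 1 0 0
0 0 1
0 0 0

Derivation:
After press 1 at (1,0):
0 1 1
0 1 1
0 0 0

After press 2 at (0,1):
1 0 0
0 0 1
0 0 0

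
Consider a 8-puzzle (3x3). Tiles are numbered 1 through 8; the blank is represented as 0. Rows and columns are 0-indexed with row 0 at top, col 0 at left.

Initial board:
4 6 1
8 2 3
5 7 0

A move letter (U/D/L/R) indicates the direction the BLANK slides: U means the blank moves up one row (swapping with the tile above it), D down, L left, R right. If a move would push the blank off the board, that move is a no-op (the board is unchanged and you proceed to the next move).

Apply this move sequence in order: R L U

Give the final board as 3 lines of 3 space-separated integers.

After move 1 (R):
4 6 1
8 2 3
5 7 0

After move 2 (L):
4 6 1
8 2 3
5 0 7

After move 3 (U):
4 6 1
8 0 3
5 2 7

Answer: 4 6 1
8 0 3
5 2 7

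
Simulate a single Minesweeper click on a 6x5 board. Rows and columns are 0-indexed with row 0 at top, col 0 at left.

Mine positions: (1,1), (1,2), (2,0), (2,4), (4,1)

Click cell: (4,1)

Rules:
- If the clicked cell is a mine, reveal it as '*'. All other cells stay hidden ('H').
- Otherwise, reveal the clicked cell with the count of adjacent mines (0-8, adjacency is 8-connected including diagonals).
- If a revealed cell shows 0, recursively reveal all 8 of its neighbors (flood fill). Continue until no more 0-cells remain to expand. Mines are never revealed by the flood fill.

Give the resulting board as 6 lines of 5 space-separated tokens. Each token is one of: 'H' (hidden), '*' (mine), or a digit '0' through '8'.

H H H H H
H H H H H
H H H H H
H H H H H
H * H H H
H H H H H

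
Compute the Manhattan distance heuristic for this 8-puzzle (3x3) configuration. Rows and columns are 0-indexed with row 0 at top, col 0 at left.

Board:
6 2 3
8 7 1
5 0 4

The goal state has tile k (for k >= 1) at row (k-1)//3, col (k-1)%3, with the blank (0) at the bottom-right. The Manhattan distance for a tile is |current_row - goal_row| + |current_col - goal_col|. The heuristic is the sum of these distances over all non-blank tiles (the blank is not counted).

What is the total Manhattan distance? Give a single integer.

Answer: 15

Derivation:
Tile 6: (0,0)->(1,2) = 3
Tile 2: (0,1)->(0,1) = 0
Tile 3: (0,2)->(0,2) = 0
Tile 8: (1,0)->(2,1) = 2
Tile 7: (1,1)->(2,0) = 2
Tile 1: (1,2)->(0,0) = 3
Tile 5: (2,0)->(1,1) = 2
Tile 4: (2,2)->(1,0) = 3
Sum: 3 + 0 + 0 + 2 + 2 + 3 + 2 + 3 = 15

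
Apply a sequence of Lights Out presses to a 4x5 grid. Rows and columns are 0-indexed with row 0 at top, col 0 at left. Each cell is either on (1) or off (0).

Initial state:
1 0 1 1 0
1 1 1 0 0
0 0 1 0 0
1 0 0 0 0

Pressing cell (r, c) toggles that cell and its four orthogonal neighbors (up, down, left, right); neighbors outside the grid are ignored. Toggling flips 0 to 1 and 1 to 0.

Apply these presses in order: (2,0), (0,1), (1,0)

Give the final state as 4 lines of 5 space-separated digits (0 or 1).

After press 1 at (2,0):
1 0 1 1 0
0 1 1 0 0
1 1 1 0 0
0 0 0 0 0

After press 2 at (0,1):
0 1 0 1 0
0 0 1 0 0
1 1 1 0 0
0 0 0 0 0

After press 3 at (1,0):
1 1 0 1 0
1 1 1 0 0
0 1 1 0 0
0 0 0 0 0

Answer: 1 1 0 1 0
1 1 1 0 0
0 1 1 0 0
0 0 0 0 0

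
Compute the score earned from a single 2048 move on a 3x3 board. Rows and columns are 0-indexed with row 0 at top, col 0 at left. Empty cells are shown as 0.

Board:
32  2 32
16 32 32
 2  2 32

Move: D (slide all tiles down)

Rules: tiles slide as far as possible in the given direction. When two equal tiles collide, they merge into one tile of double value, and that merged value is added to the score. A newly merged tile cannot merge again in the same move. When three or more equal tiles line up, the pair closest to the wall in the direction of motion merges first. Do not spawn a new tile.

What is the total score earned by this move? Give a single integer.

Answer: 64

Derivation:
Slide down:
col 0: [32, 16, 2] -> [32, 16, 2]  score +0 (running 0)
col 1: [2, 32, 2] -> [2, 32, 2]  score +0 (running 0)
col 2: [32, 32, 32] -> [0, 32, 64]  score +64 (running 64)
Board after move:
32  2  0
16 32 32
 2  2 64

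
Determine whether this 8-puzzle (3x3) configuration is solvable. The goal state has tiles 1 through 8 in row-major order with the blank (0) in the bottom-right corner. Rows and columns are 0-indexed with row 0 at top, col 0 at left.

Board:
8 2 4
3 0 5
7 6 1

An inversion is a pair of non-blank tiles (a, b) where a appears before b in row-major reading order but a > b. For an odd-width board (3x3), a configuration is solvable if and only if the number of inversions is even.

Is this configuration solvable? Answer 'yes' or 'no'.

Inversions (pairs i<j in row-major order where tile[i] > tile[j] > 0): 15
15 is odd, so the puzzle is not solvable.

Answer: no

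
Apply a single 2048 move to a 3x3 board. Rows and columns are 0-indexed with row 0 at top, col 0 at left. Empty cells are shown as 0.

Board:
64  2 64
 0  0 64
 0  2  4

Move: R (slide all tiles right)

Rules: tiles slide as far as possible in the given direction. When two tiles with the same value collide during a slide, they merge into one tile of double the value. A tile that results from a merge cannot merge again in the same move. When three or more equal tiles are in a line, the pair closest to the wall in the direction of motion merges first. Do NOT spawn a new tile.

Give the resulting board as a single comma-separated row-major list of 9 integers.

Answer: 64, 2, 64, 0, 0, 64, 0, 2, 4

Derivation:
Slide right:
row 0: [64, 2, 64] -> [64, 2, 64]
row 1: [0, 0, 64] -> [0, 0, 64]
row 2: [0, 2, 4] -> [0, 2, 4]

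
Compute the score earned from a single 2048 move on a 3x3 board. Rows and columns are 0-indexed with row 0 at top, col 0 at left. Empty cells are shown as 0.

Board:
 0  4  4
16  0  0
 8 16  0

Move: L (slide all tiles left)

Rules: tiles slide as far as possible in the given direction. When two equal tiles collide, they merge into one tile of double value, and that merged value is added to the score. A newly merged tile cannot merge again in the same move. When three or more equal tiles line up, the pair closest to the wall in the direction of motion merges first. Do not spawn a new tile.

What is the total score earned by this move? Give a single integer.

Slide left:
row 0: [0, 4, 4] -> [8, 0, 0]  score +8 (running 8)
row 1: [16, 0, 0] -> [16, 0, 0]  score +0 (running 8)
row 2: [8, 16, 0] -> [8, 16, 0]  score +0 (running 8)
Board after move:
 8  0  0
16  0  0
 8 16  0

Answer: 8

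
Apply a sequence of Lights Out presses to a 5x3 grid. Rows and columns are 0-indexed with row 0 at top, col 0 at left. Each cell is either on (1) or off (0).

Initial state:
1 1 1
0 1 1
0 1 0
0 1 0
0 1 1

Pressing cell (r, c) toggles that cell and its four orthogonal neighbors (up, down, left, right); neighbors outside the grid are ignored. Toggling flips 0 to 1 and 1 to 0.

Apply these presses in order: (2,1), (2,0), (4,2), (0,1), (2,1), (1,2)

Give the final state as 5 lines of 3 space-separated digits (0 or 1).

Answer: 0 0 1
1 1 0
1 0 1
1 1 1
0 0 0

Derivation:
After press 1 at (2,1):
1 1 1
0 0 1
1 0 1
0 0 0
0 1 1

After press 2 at (2,0):
1 1 1
1 0 1
0 1 1
1 0 0
0 1 1

After press 3 at (4,2):
1 1 1
1 0 1
0 1 1
1 0 1
0 0 0

After press 4 at (0,1):
0 0 0
1 1 1
0 1 1
1 0 1
0 0 0

After press 5 at (2,1):
0 0 0
1 0 1
1 0 0
1 1 1
0 0 0

After press 6 at (1,2):
0 0 1
1 1 0
1 0 1
1 1 1
0 0 0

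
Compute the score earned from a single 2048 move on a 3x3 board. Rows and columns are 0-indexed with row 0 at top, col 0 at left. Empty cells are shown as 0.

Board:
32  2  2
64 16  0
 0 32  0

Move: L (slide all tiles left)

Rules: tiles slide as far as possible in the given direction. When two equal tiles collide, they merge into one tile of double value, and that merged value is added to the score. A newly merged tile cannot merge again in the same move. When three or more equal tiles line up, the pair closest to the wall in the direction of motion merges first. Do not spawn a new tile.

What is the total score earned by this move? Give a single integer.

Slide left:
row 0: [32, 2, 2] -> [32, 4, 0]  score +4 (running 4)
row 1: [64, 16, 0] -> [64, 16, 0]  score +0 (running 4)
row 2: [0, 32, 0] -> [32, 0, 0]  score +0 (running 4)
Board after move:
32  4  0
64 16  0
32  0  0

Answer: 4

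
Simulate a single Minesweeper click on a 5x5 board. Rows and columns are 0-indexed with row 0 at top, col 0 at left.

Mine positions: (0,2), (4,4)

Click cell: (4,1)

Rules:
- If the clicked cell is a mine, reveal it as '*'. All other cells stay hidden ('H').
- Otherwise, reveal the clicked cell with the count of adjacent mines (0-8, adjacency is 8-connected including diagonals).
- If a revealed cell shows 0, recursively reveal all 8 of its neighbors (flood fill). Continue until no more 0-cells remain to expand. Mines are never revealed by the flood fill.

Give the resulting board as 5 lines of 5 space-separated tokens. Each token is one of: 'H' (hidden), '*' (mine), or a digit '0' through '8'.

0 1 H 1 0
0 1 1 1 0
0 0 0 0 0
0 0 0 1 1
0 0 0 1 H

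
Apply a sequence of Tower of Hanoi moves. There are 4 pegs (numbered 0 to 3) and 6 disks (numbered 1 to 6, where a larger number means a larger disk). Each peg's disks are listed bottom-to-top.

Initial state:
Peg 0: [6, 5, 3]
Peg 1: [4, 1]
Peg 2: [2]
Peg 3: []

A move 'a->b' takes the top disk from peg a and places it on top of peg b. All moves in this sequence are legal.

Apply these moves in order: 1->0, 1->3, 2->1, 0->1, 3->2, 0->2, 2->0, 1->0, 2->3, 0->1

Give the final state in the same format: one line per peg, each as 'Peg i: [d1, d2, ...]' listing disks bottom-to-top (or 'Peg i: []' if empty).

After move 1 (1->0):
Peg 0: [6, 5, 3, 1]
Peg 1: [4]
Peg 2: [2]
Peg 3: []

After move 2 (1->3):
Peg 0: [6, 5, 3, 1]
Peg 1: []
Peg 2: [2]
Peg 3: [4]

After move 3 (2->1):
Peg 0: [6, 5, 3, 1]
Peg 1: [2]
Peg 2: []
Peg 3: [4]

After move 4 (0->1):
Peg 0: [6, 5, 3]
Peg 1: [2, 1]
Peg 2: []
Peg 3: [4]

After move 5 (3->2):
Peg 0: [6, 5, 3]
Peg 1: [2, 1]
Peg 2: [4]
Peg 3: []

After move 6 (0->2):
Peg 0: [6, 5]
Peg 1: [2, 1]
Peg 2: [4, 3]
Peg 3: []

After move 7 (2->0):
Peg 0: [6, 5, 3]
Peg 1: [2, 1]
Peg 2: [4]
Peg 3: []

After move 8 (1->0):
Peg 0: [6, 5, 3, 1]
Peg 1: [2]
Peg 2: [4]
Peg 3: []

After move 9 (2->3):
Peg 0: [6, 5, 3, 1]
Peg 1: [2]
Peg 2: []
Peg 3: [4]

After move 10 (0->1):
Peg 0: [6, 5, 3]
Peg 1: [2, 1]
Peg 2: []
Peg 3: [4]

Answer: Peg 0: [6, 5, 3]
Peg 1: [2, 1]
Peg 2: []
Peg 3: [4]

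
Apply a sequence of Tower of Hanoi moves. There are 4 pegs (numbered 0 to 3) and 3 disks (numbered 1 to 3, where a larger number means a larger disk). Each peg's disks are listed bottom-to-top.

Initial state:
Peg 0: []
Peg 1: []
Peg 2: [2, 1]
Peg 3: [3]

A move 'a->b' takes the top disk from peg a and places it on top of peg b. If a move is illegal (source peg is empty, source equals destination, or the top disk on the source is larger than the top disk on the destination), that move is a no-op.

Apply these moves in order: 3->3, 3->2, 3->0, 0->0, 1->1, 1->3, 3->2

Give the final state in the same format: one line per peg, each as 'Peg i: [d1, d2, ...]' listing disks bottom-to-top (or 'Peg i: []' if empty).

After move 1 (3->3):
Peg 0: []
Peg 1: []
Peg 2: [2, 1]
Peg 3: [3]

After move 2 (3->2):
Peg 0: []
Peg 1: []
Peg 2: [2, 1]
Peg 3: [3]

After move 3 (3->0):
Peg 0: [3]
Peg 1: []
Peg 2: [2, 1]
Peg 3: []

After move 4 (0->0):
Peg 0: [3]
Peg 1: []
Peg 2: [2, 1]
Peg 3: []

After move 5 (1->1):
Peg 0: [3]
Peg 1: []
Peg 2: [2, 1]
Peg 3: []

After move 6 (1->3):
Peg 0: [3]
Peg 1: []
Peg 2: [2, 1]
Peg 3: []

After move 7 (3->2):
Peg 0: [3]
Peg 1: []
Peg 2: [2, 1]
Peg 3: []

Answer: Peg 0: [3]
Peg 1: []
Peg 2: [2, 1]
Peg 3: []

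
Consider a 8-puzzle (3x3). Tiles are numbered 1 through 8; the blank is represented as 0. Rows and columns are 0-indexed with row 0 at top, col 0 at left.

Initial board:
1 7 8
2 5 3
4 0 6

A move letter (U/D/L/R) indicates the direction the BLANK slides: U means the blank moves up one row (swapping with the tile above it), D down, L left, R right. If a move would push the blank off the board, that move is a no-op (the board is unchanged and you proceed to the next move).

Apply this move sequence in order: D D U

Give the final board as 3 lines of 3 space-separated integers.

After move 1 (D):
1 7 8
2 5 3
4 0 6

After move 2 (D):
1 7 8
2 5 3
4 0 6

After move 3 (U):
1 7 8
2 0 3
4 5 6

Answer: 1 7 8
2 0 3
4 5 6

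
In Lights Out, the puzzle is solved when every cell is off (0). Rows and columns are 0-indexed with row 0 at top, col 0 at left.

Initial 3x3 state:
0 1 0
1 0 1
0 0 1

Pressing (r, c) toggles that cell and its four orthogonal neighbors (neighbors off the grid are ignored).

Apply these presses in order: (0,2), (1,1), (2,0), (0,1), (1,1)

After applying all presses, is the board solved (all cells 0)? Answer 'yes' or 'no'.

Answer: no

Derivation:
After press 1 at (0,2):
0 0 1
1 0 0
0 0 1

After press 2 at (1,1):
0 1 1
0 1 1
0 1 1

After press 3 at (2,0):
0 1 1
1 1 1
1 0 1

After press 4 at (0,1):
1 0 0
1 0 1
1 0 1

After press 5 at (1,1):
1 1 0
0 1 0
1 1 1

Lights still on: 6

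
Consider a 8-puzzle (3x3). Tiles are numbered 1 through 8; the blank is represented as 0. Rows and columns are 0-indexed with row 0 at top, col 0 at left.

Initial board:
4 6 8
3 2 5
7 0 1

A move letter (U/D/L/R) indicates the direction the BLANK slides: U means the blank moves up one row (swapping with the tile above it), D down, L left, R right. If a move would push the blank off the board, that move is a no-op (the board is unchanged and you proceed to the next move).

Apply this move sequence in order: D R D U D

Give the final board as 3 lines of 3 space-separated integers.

Answer: 4 6 8
3 2 5
7 1 0

Derivation:
After move 1 (D):
4 6 8
3 2 5
7 0 1

After move 2 (R):
4 6 8
3 2 5
7 1 0

After move 3 (D):
4 6 8
3 2 5
7 1 0

After move 4 (U):
4 6 8
3 2 0
7 1 5

After move 5 (D):
4 6 8
3 2 5
7 1 0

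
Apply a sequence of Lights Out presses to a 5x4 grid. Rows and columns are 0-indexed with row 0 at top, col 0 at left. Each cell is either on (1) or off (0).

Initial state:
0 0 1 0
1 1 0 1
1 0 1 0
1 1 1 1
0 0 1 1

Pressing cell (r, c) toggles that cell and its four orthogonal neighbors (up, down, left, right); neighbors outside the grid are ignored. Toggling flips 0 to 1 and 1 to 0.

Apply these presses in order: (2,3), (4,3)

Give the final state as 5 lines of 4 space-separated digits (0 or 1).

After press 1 at (2,3):
0 0 1 0
1 1 0 0
1 0 0 1
1 1 1 0
0 0 1 1

After press 2 at (4,3):
0 0 1 0
1 1 0 0
1 0 0 1
1 1 1 1
0 0 0 0

Answer: 0 0 1 0
1 1 0 0
1 0 0 1
1 1 1 1
0 0 0 0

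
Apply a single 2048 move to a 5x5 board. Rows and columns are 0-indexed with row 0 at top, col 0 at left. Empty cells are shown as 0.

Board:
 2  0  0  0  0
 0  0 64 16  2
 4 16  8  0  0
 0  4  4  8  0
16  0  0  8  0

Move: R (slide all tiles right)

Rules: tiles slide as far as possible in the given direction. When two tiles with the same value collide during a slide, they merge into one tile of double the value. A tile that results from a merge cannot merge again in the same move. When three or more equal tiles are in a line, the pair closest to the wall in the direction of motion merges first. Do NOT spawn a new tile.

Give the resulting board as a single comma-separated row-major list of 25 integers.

Answer: 0, 0, 0, 0, 2, 0, 0, 64, 16, 2, 0, 0, 4, 16, 8, 0, 0, 0, 8, 8, 0, 0, 0, 16, 8

Derivation:
Slide right:
row 0: [2, 0, 0, 0, 0] -> [0, 0, 0, 0, 2]
row 1: [0, 0, 64, 16, 2] -> [0, 0, 64, 16, 2]
row 2: [4, 16, 8, 0, 0] -> [0, 0, 4, 16, 8]
row 3: [0, 4, 4, 8, 0] -> [0, 0, 0, 8, 8]
row 4: [16, 0, 0, 8, 0] -> [0, 0, 0, 16, 8]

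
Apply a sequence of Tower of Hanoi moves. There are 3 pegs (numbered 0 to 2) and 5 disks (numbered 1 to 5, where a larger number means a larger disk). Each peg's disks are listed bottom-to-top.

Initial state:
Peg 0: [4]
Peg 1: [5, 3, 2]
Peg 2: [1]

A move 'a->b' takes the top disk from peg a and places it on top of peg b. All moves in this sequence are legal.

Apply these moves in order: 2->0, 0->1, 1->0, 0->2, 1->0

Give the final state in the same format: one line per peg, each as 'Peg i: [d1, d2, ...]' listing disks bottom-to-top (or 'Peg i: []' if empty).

Answer: Peg 0: [4, 2]
Peg 1: [5, 3]
Peg 2: [1]

Derivation:
After move 1 (2->0):
Peg 0: [4, 1]
Peg 1: [5, 3, 2]
Peg 2: []

After move 2 (0->1):
Peg 0: [4]
Peg 1: [5, 3, 2, 1]
Peg 2: []

After move 3 (1->0):
Peg 0: [4, 1]
Peg 1: [5, 3, 2]
Peg 2: []

After move 4 (0->2):
Peg 0: [4]
Peg 1: [5, 3, 2]
Peg 2: [1]

After move 5 (1->0):
Peg 0: [4, 2]
Peg 1: [5, 3]
Peg 2: [1]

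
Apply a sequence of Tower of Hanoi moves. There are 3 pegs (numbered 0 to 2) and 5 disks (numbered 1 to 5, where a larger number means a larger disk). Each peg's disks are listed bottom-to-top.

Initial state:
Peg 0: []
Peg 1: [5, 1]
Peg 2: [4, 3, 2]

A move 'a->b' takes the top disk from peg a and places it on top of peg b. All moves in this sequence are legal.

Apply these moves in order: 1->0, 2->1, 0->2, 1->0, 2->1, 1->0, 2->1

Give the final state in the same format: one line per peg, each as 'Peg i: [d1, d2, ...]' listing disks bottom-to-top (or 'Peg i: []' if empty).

After move 1 (1->0):
Peg 0: [1]
Peg 1: [5]
Peg 2: [4, 3, 2]

After move 2 (2->1):
Peg 0: [1]
Peg 1: [5, 2]
Peg 2: [4, 3]

After move 3 (0->2):
Peg 0: []
Peg 1: [5, 2]
Peg 2: [4, 3, 1]

After move 4 (1->0):
Peg 0: [2]
Peg 1: [5]
Peg 2: [4, 3, 1]

After move 5 (2->1):
Peg 0: [2]
Peg 1: [5, 1]
Peg 2: [4, 3]

After move 6 (1->0):
Peg 0: [2, 1]
Peg 1: [5]
Peg 2: [4, 3]

After move 7 (2->1):
Peg 0: [2, 1]
Peg 1: [5, 3]
Peg 2: [4]

Answer: Peg 0: [2, 1]
Peg 1: [5, 3]
Peg 2: [4]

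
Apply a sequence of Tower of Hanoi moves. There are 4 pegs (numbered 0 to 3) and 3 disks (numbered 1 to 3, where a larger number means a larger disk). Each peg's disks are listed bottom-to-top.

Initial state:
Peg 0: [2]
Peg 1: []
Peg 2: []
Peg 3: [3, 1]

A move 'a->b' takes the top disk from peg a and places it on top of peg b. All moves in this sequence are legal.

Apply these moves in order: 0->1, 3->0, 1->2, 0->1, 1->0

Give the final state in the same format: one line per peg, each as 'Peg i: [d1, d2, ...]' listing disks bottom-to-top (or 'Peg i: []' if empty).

After move 1 (0->1):
Peg 0: []
Peg 1: [2]
Peg 2: []
Peg 3: [3, 1]

After move 2 (3->0):
Peg 0: [1]
Peg 1: [2]
Peg 2: []
Peg 3: [3]

After move 3 (1->2):
Peg 0: [1]
Peg 1: []
Peg 2: [2]
Peg 3: [3]

After move 4 (0->1):
Peg 0: []
Peg 1: [1]
Peg 2: [2]
Peg 3: [3]

After move 5 (1->0):
Peg 0: [1]
Peg 1: []
Peg 2: [2]
Peg 3: [3]

Answer: Peg 0: [1]
Peg 1: []
Peg 2: [2]
Peg 3: [3]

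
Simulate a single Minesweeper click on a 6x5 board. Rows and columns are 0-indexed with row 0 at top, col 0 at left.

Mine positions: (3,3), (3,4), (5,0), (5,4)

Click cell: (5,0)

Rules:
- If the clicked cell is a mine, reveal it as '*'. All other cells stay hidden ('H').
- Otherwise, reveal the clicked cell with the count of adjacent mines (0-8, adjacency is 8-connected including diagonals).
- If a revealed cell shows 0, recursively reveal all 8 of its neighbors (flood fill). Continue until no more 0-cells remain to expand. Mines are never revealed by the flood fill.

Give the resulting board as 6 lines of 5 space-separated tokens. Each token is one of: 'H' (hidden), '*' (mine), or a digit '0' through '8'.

H H H H H
H H H H H
H H H H H
H H H H H
H H H H H
* H H H H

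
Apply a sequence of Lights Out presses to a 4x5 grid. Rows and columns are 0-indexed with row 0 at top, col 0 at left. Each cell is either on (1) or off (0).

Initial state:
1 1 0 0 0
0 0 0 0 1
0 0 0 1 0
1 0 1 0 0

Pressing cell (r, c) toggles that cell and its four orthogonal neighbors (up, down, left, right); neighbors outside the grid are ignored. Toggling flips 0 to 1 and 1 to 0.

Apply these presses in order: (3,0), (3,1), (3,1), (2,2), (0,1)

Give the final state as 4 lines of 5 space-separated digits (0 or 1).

Answer: 0 0 1 0 0
0 1 1 0 1
1 1 1 0 0
0 1 0 0 0

Derivation:
After press 1 at (3,0):
1 1 0 0 0
0 0 0 0 1
1 0 0 1 0
0 1 1 0 0

After press 2 at (3,1):
1 1 0 0 0
0 0 0 0 1
1 1 0 1 0
1 0 0 0 0

After press 3 at (3,1):
1 1 0 0 0
0 0 0 0 1
1 0 0 1 0
0 1 1 0 0

After press 4 at (2,2):
1 1 0 0 0
0 0 1 0 1
1 1 1 0 0
0 1 0 0 0

After press 5 at (0,1):
0 0 1 0 0
0 1 1 0 1
1 1 1 0 0
0 1 0 0 0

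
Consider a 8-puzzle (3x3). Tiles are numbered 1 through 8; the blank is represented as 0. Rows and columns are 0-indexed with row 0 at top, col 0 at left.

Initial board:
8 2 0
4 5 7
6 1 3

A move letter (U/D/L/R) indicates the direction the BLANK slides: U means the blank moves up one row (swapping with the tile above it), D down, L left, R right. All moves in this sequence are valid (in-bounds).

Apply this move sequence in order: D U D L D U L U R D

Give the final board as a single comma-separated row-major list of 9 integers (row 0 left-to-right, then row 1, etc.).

Answer: 2, 4, 7, 8, 0, 5, 6, 1, 3

Derivation:
After move 1 (D):
8 2 7
4 5 0
6 1 3

After move 2 (U):
8 2 0
4 5 7
6 1 3

After move 3 (D):
8 2 7
4 5 0
6 1 3

After move 4 (L):
8 2 7
4 0 5
6 1 3

After move 5 (D):
8 2 7
4 1 5
6 0 3

After move 6 (U):
8 2 7
4 0 5
6 1 3

After move 7 (L):
8 2 7
0 4 5
6 1 3

After move 8 (U):
0 2 7
8 4 5
6 1 3

After move 9 (R):
2 0 7
8 4 5
6 1 3

After move 10 (D):
2 4 7
8 0 5
6 1 3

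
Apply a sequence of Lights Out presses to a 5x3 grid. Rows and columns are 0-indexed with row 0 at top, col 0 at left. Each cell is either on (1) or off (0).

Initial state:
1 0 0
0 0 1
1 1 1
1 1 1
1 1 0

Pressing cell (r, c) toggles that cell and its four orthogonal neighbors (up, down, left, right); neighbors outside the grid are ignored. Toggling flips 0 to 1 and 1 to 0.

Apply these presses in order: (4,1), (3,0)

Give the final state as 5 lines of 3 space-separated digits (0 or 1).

Answer: 1 0 0
0 0 1
0 1 1
0 1 1
1 0 1

Derivation:
After press 1 at (4,1):
1 0 0
0 0 1
1 1 1
1 0 1
0 0 1

After press 2 at (3,0):
1 0 0
0 0 1
0 1 1
0 1 1
1 0 1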